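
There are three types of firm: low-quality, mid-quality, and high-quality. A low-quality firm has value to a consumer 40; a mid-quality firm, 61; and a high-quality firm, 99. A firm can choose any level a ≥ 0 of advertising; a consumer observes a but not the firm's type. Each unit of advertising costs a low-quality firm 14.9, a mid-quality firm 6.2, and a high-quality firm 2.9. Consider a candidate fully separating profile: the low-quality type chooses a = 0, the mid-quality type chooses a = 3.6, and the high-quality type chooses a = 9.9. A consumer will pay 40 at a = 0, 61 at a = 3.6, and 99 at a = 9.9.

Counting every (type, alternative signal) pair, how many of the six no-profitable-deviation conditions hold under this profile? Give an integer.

5

Mid-quality (own payoff 61 − 6.2×3.6 = 38.68): to a=0 gives 40 → profitable ✗; to a=9.9 gives 99 − 6.2×9.9 = 37.62 → no gain ✓.
High-quality (own payoff 99 − 2.9×9.9 = 70.29): to a=0 gives 40 → no gain ✓; to a=3.6 gives 61 − 2.9×3.6 = 50.56 → no gain ✓.
Low-quality (own payoff 40): to a=3.6 gives 61 − 14.9×3.6 = 7.36 → no gain ✓; to a=9.9 gives 99 − 14.9×9.9 = -48.51 → no gain ✓.
5 of the 6 constraints hold; not an equilibrium.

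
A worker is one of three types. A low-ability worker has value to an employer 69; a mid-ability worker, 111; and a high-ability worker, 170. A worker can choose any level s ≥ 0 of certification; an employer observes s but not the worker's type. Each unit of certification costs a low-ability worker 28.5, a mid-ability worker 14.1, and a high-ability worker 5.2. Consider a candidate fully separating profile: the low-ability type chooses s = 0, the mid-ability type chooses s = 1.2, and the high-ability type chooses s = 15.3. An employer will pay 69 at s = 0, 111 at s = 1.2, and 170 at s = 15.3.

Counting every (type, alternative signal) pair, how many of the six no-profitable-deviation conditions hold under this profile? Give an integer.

4

High-ability (own payoff 170 − 5.2×15.3 = 90.44): to s=0 gives 69 → no gain ✓; to s=1.2 gives 111 − 5.2×1.2 = 104.76 → profitable ✗.
Low-ability (own payoff 69): to s=1.2 gives 111 − 28.5×1.2 = 76.8 → profitable ✗; to s=15.3 gives 170 − 28.5×15.3 = -266.05 → no gain ✓.
Mid-ability (own payoff 111 − 14.1×1.2 = 94.08): to s=0 gives 69 → no gain ✓; to s=15.3 gives 170 − 14.1×15.3 = -45.73 → no gain ✓.
4 of the 6 constraints hold; not an equilibrium.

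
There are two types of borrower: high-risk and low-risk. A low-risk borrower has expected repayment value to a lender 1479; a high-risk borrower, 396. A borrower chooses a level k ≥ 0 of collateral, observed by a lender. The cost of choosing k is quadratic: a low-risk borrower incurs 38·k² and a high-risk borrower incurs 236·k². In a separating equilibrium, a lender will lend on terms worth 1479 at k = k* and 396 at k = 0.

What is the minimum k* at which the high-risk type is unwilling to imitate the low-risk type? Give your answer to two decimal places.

The high-risk type at k = 0 receives 396; imitating at k* yields 1479 − 236·k*².
Indifference: 396 = 1479 − 236·k*², so k*² = (1479 − 396) / 236 ≈ 4.5890.
k* = √4.5890 ≈ 2.14.

2.14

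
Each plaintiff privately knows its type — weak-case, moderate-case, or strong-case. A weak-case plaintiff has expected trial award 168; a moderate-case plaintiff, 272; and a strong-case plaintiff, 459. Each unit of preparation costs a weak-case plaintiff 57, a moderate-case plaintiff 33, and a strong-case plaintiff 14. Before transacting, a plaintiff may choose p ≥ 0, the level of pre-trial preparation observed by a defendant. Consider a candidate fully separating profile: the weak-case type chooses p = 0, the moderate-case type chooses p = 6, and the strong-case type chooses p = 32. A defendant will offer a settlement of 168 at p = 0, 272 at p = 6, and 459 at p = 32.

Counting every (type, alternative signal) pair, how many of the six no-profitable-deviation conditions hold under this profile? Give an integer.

Strong-case (own payoff 459 − 14×32 = 11): to p=0 gives 168 → profitable ✗; to p=6 gives 272 − 14×6 = 188 → profitable ✗.
Weak-case (own payoff 168): to p=6 gives 272 − 57×6 = -70 → no gain ✓; to p=32 gives 459 − 57×32 = -1365 → no gain ✓.
Moderate-case (own payoff 272 − 33×6 = 74): to p=0 gives 168 → profitable ✗; to p=32 gives 459 − 33×32 = -597 → no gain ✓.
3 of the 6 constraints hold; not an equilibrium.

3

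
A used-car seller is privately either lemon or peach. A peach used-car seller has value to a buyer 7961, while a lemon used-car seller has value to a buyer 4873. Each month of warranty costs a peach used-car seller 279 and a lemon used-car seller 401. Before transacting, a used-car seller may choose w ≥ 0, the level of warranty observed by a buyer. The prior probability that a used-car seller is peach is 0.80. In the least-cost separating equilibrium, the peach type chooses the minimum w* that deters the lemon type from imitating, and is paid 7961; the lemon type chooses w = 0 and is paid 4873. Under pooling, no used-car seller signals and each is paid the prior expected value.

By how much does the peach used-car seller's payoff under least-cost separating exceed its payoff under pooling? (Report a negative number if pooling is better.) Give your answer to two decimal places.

-1530.91

Least-cost separating signal: w* solves 4873 = 7961 − 401·w*, so w* = (7961 − 4873)/401 ≈ 7.7007.
Peach type's separating payoff: 7961 − 279 × w* = 7961 − 279 × (7961 − 4873)/401 = 7961 − 861552/401 ≈ 5812.4913.
Pooling payoff: 0.80 × 7961 + 0.20 × 4873 = 7343.4.
Difference: 5812.4913 − 7343.4 = -1530.9087, i.e. -1530.91 to two decimal places.
The peach type would prefer the pooling outcome.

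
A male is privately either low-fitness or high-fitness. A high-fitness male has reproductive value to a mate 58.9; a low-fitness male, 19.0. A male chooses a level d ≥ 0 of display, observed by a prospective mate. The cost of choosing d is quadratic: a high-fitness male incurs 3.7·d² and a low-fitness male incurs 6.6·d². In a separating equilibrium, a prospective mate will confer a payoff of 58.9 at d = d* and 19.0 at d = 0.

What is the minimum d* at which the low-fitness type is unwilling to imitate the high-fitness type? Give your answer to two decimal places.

The low-fitness type at d = 0 receives 19.0; imitating at d* yields 58.9 − 6.6·d*².
Indifference: 19.0 = 58.9 − 6.6·d*², so d*² = (58.9 − 19.0) / 6.6 ≈ 6.0455.
d* = √6.0455 ≈ 2.46.

2.46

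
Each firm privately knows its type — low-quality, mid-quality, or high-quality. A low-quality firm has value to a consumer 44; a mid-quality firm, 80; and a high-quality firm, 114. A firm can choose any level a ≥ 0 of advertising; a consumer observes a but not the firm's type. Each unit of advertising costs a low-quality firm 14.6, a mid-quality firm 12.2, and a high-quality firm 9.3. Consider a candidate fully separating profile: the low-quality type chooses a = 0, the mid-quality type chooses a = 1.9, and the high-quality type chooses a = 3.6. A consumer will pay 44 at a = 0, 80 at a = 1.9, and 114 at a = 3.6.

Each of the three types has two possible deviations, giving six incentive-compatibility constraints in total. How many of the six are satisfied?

3

Low-quality (own payoff 44): to a=1.9 gives 80 − 14.6×1.9 = 52.26 → profitable ✗; to a=3.6 gives 114 − 14.6×3.6 = 61.44 → profitable ✗.
High-quality (own payoff 114 − 9.3×3.6 = 80.52): to a=0 gives 44 → no gain ✓; to a=1.9 gives 80 − 9.3×1.9 = 62.33 → no gain ✓.
Mid-quality (own payoff 80 − 12.2×1.9 = 56.82): to a=0 gives 44 → no gain ✓; to a=3.6 gives 114 − 12.2×3.6 = 70.08 → profitable ✗.
3 of the 6 constraints hold; not an equilibrium.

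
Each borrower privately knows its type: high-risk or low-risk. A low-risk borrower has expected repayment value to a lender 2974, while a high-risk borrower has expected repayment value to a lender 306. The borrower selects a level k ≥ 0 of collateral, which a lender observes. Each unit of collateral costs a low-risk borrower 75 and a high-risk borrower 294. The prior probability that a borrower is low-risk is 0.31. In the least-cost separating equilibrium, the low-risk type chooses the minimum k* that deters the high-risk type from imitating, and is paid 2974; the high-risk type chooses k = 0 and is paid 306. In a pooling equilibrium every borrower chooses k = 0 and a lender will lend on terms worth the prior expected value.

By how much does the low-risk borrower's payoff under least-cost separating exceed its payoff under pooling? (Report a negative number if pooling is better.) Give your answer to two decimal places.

Least-cost separating signal: k* solves 306 = 2974 − 294·k*, so k* = (2974 − 306)/294 ≈ 9.0748.
Low-risk type's separating payoff: 2974 − 75 × k* = 2974 − 75 × (2974 − 306)/294 = 2974 − 200100/294 ≈ 2293.3878.
Pooling payoff: 0.31 × 2974 + 0.69 × 306 = 1133.08.
Difference: 2293.3878 − 1133.08 = 1160.3078, i.e. 1160.31 to two decimal places.
The low-risk type prefers to separate.

1160.31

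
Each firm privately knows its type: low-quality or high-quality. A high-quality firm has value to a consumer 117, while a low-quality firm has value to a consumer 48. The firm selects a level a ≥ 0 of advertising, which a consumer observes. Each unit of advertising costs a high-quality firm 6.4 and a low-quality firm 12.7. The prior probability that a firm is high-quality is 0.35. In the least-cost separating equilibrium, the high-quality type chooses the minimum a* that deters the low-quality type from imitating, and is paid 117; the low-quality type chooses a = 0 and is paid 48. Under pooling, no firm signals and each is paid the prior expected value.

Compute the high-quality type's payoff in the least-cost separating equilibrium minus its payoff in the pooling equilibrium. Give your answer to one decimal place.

10.1

Least-cost separating signal: a* solves 48 = 117 − 12.7·a*, so a* = (117 − 48)/12.7 ≈ 5.4331.
High-quality type's separating payoff: 117 − 6.4 × a* = 117 − 6.4 × (117 − 48)/12.7 = 117 − 441.6/12.7 ≈ 82.228.
Pooling payoff: 0.35 × 117 + 0.65 × 48 = 72.15.
Difference: 82.228 − 72.15 = 10.078, i.e. 10.1 to one decimal place.
The high-quality type prefers to separate.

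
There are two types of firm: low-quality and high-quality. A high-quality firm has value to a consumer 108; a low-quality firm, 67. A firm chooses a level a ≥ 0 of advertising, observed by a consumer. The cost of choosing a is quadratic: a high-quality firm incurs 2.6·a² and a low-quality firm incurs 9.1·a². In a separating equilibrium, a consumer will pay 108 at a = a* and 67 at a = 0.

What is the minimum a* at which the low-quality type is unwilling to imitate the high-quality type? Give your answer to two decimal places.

2.12

The low-quality type at a = 0 receives 67; imitating at a* yields 108 − 9.1·a*².
Indifference: 67 = 108 − 9.1·a*², so a*² = (108 − 67) / 9.1 ≈ 4.5055.
a* = √4.5055 ≈ 2.12.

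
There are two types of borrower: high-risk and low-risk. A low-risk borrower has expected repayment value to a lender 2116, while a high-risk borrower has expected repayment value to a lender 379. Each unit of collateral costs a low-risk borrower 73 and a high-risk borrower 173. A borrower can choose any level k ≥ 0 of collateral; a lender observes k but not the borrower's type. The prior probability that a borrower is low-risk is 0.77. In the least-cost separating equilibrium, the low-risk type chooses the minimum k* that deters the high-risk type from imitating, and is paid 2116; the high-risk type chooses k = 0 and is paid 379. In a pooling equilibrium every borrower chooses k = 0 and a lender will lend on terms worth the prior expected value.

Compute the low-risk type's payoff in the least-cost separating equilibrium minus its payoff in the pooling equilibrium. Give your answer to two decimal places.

Least-cost separating signal: k* solves 379 = 2116 − 173·k*, so k* = (2116 − 379)/173 ≈ 10.0405.
Low-risk type's separating payoff: 2116 − 73 × k* = 2116 − 73 × (2116 − 379)/173 = 2116 − 126801/173 ≈ 1383.0462.
Pooling payoff: 0.77 × 2116 + 0.23 × 379 = 1716.49.
Difference: 1383.0462 − 1716.49 = -333.4438, i.e. -333.44 to two decimal places.
The low-risk type would prefer the pooling outcome.

-333.44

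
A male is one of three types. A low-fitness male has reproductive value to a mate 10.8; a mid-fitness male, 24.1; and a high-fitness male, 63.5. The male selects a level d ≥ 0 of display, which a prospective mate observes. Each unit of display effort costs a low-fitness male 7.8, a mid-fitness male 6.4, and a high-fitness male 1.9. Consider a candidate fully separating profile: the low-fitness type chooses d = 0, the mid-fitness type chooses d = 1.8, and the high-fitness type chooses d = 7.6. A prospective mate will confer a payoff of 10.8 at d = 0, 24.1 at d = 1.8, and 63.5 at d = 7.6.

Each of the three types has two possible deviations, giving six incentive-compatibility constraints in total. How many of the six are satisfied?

Low-fitness (own payoff 10.8): to d=1.8 gives 24.1 − 7.8×1.8 = 10.06 → no gain ✓; to d=7.6 gives 63.5 − 7.8×7.6 = 4.22 → no gain ✓.
High-fitness (own payoff 63.5 − 1.9×7.6 = 49.06): to d=0 gives 10.8 → no gain ✓; to d=1.8 gives 24.1 − 1.9×1.8 = 20.68 → no gain ✓.
Mid-fitness (own payoff 24.1 − 6.4×1.8 = 12.58): to d=0 gives 10.8 → no gain ✓; to d=7.6 gives 63.5 − 6.4×7.6 = 14.86 → profitable ✗.
5 of the 6 constraints hold; not an equilibrium.

5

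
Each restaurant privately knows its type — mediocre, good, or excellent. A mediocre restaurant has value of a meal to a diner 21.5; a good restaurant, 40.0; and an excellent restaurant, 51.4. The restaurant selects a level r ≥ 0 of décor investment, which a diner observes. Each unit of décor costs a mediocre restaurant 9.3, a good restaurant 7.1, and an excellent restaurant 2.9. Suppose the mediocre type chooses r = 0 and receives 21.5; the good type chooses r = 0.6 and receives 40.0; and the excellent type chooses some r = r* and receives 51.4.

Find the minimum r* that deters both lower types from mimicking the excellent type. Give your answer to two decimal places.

3.22

Good type (on-path payoff 40.0 − 7.1×0.6 = 35.74) won't mimic when 35.74 ≥ 51.4 − 7.1·r*, i.e. r* ≥ 2.21.
Mediocre type (on-path payoff 21.5) won't mimic when 21.5 ≥ 51.4 − 9.3·r*, i.e. r* ≥ 3.22.
Both must hold, so r* = max(3.22, 2.21) = 3.22. The mediocre type's constraint binds.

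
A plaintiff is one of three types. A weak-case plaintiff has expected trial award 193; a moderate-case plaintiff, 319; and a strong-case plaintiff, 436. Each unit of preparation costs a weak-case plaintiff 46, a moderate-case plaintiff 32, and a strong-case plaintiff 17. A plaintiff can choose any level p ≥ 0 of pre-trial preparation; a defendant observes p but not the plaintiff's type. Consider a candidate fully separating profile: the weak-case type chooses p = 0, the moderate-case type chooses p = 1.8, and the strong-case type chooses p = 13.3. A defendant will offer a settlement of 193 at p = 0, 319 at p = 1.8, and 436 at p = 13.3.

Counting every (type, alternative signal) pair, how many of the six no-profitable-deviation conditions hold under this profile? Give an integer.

4

Strong-case (own payoff 436 − 17×13.3 = 209.9): to p=0 gives 193 → no gain ✓; to p=1.8 gives 319 − 17×1.8 = 288.4 → profitable ✗.
Weak-case (own payoff 193): to p=1.8 gives 319 − 46×1.8 = 236.2 → profitable ✗; to p=13.3 gives 436 − 46×13.3 = -175.8 → no gain ✓.
Moderate-case (own payoff 319 − 32×1.8 = 261.4): to p=0 gives 193 → no gain ✓; to p=13.3 gives 436 − 32×13.3 = 10.4 → no gain ✓.
4 of the 6 constraints hold; not an equilibrium.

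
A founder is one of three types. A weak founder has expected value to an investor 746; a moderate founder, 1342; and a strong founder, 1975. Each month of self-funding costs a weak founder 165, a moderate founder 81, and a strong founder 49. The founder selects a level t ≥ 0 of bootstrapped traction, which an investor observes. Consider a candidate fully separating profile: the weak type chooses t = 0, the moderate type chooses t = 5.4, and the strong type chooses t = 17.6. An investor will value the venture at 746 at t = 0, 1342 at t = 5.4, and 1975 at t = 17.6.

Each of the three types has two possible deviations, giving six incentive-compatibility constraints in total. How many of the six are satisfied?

6

Moderate (own payoff 1342 − 81×5.4 = 904.6): to t=0 gives 746 → no gain ✓; to t=17.6 gives 1975 − 81×17.6 = 549.4 → no gain ✓.
Weak (own payoff 746): to t=5.4 gives 1342 − 165×5.4 = 451 → no gain ✓; to t=17.6 gives 1975 − 165×17.6 = -929 → no gain ✓.
Strong (own payoff 1975 − 49×17.6 = 1112.6): to t=0 gives 746 → no gain ✓; to t=5.4 gives 1342 − 49×5.4 = 1077.4 → no gain ✓.
6 of the 6 constraints hold; this profile is a separating equilibrium.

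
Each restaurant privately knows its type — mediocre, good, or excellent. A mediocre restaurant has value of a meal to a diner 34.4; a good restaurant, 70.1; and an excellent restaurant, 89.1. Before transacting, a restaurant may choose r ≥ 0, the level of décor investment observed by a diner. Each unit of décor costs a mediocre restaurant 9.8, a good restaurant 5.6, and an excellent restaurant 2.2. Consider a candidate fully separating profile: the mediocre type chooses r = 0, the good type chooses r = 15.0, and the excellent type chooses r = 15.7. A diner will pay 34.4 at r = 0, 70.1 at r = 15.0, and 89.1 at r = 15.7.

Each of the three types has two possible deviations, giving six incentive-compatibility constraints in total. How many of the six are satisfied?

4

Excellent (own payoff 89.1 − 2.2×15.7 = 54.56): to r=0 gives 34.4 → no gain ✓; to r=15.0 gives 70.1 − 2.2×15.0 = 37.1 → no gain ✓.
Mediocre (own payoff 34.4): to r=15.0 gives 70.1 − 9.8×15.0 = -76.9 → no gain ✓; to r=15.7 gives 89.1 − 9.8×15.7 = -64.76 → no gain ✓.
Good (own payoff 70.1 − 5.6×15.0 = -13.9): to r=0 gives 34.4 → profitable ✗; to r=15.7 gives 89.1 − 5.6×15.7 = 1.18 → profitable ✗.
4 of the 6 constraints hold; not an equilibrium.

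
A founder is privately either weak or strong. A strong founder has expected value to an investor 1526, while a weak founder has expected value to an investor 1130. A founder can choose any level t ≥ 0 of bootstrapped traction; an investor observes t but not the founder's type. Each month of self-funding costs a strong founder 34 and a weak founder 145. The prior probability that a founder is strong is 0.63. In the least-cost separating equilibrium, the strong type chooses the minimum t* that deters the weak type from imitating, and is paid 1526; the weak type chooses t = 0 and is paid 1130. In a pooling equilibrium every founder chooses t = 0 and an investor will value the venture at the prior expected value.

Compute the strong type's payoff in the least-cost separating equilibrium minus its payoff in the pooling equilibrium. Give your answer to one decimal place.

53.7

Least-cost separating signal: t* solves 1130 = 1526 − 145·t*, so t* = (1526 − 1130)/145 ≈ 2.7310.
Strong type's separating payoff: 1526 − 34 × t* = 1526 − 34 × (1526 − 1130)/145 = 1526 − 13464/145 ≈ 1433.145.
Pooling payoff: 0.63 × 1526 + 0.37 × 1130 = 1379.48.
Difference: 1433.145 − 1379.48 = 53.665, i.e. 53.7 to one decimal place.
The strong type prefers to separate.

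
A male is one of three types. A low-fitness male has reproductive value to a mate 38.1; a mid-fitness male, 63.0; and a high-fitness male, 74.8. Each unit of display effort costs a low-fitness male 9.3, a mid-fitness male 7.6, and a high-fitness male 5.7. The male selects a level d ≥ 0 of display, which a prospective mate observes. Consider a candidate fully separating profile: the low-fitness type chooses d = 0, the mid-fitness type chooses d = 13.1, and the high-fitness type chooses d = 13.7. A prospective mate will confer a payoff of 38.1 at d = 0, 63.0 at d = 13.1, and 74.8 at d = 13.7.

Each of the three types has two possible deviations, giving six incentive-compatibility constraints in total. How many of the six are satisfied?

3

High-fitness (own payoff 74.8 − 5.7×13.7 = -3.29): to d=0 gives 38.1 → profitable ✗; to d=13.1 gives 63.0 − 5.7×13.1 = -11.67 → no gain ✓.
Low-fitness (own payoff 38.1): to d=13.1 gives 63.0 − 9.3×13.1 = -58.83 → no gain ✓; to d=13.7 gives 74.8 − 9.3×13.7 = -52.61 → no gain ✓.
Mid-fitness (own payoff 63.0 − 7.6×13.1 = -36.56): to d=0 gives 38.1 → profitable ✗; to d=13.7 gives 74.8 − 7.6×13.7 = -29.32 → profitable ✗.
3 of the 6 constraints hold; not an equilibrium.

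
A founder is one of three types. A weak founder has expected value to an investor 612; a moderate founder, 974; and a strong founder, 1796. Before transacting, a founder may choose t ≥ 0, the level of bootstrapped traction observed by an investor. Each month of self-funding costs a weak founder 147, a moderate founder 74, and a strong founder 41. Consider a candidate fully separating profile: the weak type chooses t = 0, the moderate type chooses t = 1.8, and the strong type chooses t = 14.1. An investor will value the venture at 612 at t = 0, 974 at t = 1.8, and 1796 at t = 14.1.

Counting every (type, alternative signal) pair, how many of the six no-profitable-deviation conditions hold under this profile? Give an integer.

Weak (own payoff 612): to t=1.8 gives 974 − 147×1.8 = 709.4 → profitable ✗; to t=14.1 gives 1796 − 147×14.1 = -276.7 → no gain ✓.
Moderate (own payoff 974 − 74×1.8 = 840.8): to t=0 gives 612 → no gain ✓; to t=14.1 gives 1796 − 74×14.1 = 752.6 → no gain ✓.
Strong (own payoff 1796 − 41×14.1 = 1217.9): to t=0 gives 612 → no gain ✓; to t=1.8 gives 974 − 41×1.8 = 900.2 → no gain ✓.
5 of the 6 constraints hold; not an equilibrium.

5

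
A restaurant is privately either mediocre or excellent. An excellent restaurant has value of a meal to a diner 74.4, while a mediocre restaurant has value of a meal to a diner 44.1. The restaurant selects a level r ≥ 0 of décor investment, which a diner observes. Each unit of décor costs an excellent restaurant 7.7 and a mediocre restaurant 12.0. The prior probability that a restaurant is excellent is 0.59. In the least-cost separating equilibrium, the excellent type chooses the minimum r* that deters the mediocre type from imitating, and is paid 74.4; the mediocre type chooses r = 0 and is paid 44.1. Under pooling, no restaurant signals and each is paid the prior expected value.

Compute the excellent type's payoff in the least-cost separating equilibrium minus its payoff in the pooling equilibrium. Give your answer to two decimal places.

Least-cost separating signal: r* solves 44.1 = 74.4 − 12.0·r*, so r* = (74.4 − 44.1)/12.0 = 2.525.
Excellent type's separating payoff: 74.4 − 7.7 × r* = 74.4 − 7.7 × (74.4 − 44.1)/12.0 = 74.4 − 233.31/12.0 = 54.9575.
Pooling payoff: 0.59 × 74.4 + 0.41 × 44.1 = 61.977.
Difference: 54.9575 − 61.977 = -7.0195, i.e. -7.02 to two decimal places.
The excellent type would prefer the pooling outcome.

-7.02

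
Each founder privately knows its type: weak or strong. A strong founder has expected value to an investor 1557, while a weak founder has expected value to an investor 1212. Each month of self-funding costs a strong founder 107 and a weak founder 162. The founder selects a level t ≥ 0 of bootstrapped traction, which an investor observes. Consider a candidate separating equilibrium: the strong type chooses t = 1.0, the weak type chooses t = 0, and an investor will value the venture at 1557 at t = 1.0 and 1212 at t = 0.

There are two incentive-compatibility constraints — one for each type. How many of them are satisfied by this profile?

1

Weak type: stay at 0 → 1212; mimic → 1557 − 162 × 1.0 = 1395. IC fails (1212 < 1395).
Strong type: signal → 1557 − 107 × 1.0 = 1450; deviate to 0 → 1212. IC holds (1450 ≥ 1212).
1 of 2 constraints hold, so this profile is not an equilibrium.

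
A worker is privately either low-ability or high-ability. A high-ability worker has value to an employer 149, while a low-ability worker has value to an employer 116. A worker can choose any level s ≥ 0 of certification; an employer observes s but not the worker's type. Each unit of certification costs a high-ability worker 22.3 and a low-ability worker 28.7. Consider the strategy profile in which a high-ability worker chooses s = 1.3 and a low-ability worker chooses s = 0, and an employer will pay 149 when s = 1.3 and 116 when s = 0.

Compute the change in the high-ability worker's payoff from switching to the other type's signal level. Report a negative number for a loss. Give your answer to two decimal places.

Playing s = 1.3 the high-ability worker receives 149 − 22.3 × 1.3 = 120.01.
Deviating to s = 0 yields 116 instead.
Gain from deviating: 116 − 120.01 = -4.01.
The gain is negative, so the high-ability type's incentive-compatibility constraint is satisfied.

-4.01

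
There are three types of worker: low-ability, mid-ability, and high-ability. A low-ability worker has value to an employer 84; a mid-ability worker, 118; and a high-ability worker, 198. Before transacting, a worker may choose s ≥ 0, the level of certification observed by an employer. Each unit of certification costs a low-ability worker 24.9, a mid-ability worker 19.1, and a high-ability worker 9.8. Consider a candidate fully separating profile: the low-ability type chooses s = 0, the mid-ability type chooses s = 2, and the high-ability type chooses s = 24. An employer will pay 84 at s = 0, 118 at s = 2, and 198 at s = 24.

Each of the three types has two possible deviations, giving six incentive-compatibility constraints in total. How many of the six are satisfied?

3

Low-ability (own payoff 84): to s=2 gives 118 − 24.9×2 = 68.2 → no gain ✓; to s=24 gives 198 − 24.9×24 = -399.6 → no gain ✓.
Mid-ability (own payoff 118 − 19.1×2 = 79.8): to s=0 gives 84 → profitable ✗; to s=24 gives 198 − 19.1×24 = -260.4 → no gain ✓.
High-ability (own payoff 198 − 9.8×24 = -37.2): to s=0 gives 84 → profitable ✗; to s=2 gives 118 − 9.8×2 = 98.4 → profitable ✗.
3 of the 6 constraints hold; not an equilibrium.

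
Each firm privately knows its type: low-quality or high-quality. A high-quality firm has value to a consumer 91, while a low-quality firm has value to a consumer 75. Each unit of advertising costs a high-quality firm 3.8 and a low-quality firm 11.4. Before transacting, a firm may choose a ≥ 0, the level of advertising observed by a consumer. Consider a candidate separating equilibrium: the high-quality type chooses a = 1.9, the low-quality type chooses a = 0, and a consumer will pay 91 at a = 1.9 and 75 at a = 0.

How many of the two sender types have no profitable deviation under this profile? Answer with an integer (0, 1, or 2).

2

High-quality type: signal → 91 − 3.8 × 1.9 = 83.78; deviate to 0 → 75. IC holds (83.78 ≥ 75).
Low-quality type: stay at 0 → 75; mimic → 91 − 11.4 × 1.9 = 69.34. IC holds (75 ≥ 69.34).
2 of 2 constraints hold, so this is a separating equilibrium.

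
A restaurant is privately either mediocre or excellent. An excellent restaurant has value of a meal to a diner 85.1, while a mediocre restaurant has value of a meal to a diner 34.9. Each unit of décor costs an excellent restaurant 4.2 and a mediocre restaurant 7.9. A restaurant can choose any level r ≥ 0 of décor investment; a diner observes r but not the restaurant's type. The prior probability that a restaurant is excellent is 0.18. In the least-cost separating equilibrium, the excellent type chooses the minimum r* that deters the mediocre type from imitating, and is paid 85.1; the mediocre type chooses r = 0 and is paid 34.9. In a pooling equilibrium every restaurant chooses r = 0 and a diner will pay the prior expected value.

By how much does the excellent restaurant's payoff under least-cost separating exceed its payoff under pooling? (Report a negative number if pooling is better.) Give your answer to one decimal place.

Least-cost separating signal: r* solves 34.9 = 85.1 − 7.9·r*, so r* = (85.1 − 34.9)/7.9 ≈ 6.3544.
Excellent type's separating payoff: 85.1 − 4.2 × r* = 85.1 − 4.2 × (85.1 − 34.9)/7.9 = 85.1 − 210.84/7.9 ≈ 58.411.
Pooling payoff: 0.18 × 85.1 + 0.82 × 34.9 = 43.936.
Difference: 58.411 − 43.936 = 14.475, i.e. 14.5 to one decimal place.
The excellent type prefers to separate.

14.5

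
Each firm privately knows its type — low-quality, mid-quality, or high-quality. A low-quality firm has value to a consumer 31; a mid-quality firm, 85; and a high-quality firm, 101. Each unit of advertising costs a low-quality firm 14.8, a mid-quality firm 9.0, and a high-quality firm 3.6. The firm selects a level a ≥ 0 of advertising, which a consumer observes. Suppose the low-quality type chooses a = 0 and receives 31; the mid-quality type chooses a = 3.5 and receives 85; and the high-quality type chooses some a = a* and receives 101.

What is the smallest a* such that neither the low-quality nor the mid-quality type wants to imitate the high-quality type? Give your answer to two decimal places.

Low-quality type (on-path payoff 31) won't mimic when 31 ≥ 101 − 14.8·a*, i.e. a* ≥ 4.73.
Mid-quality type (on-path payoff 85 − 9.0×3.5 = 53.5) won't mimic when 53.5 ≥ 101 − 9.0·a*, i.e. a* ≥ 5.28.
Both must hold, so a* = max(4.73, 5.28) = 5.28. The mid-quality type's constraint binds.

5.28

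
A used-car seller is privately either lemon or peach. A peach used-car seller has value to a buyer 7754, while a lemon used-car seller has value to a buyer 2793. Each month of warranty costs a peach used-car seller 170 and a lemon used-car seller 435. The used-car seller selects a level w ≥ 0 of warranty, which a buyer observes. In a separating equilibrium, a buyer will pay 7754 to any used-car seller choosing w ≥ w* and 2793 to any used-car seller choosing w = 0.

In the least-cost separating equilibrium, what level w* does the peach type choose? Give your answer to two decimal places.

11.40

A lemon used-car seller choosing w = 0 receives 2793.
Imitating at w* instead would pay 7754 at cost 435·w*, netting 7754 − 435·w*.
Indifference: 2793 = 7754 − 435·w*, so w* = (7754 − 2793) / 435 ≈ 11.40.
This is the lemon type's binding incentive-compatibility constraint; any w ≥ 11.40 sustains separation on that side.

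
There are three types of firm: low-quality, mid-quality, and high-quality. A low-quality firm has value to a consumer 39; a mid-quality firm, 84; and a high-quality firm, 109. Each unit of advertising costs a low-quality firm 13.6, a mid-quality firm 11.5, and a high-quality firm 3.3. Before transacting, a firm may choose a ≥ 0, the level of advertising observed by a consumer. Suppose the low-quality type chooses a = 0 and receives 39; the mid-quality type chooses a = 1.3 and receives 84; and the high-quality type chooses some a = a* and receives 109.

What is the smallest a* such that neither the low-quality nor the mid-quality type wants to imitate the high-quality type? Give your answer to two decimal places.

Mid-quality type (on-path payoff 84 − 11.5×1.3 = 69.05) won't mimic when 69.05 ≥ 109 − 11.5·a*, i.e. a* ≥ 3.47.
Low-quality type (on-path payoff 39) won't mimic when 39 ≥ 109 − 13.6·a*, i.e. a* ≥ 5.15.
Both must hold, so a* = max(5.15, 3.47) = 5.15. The low-quality type's constraint binds.

5.15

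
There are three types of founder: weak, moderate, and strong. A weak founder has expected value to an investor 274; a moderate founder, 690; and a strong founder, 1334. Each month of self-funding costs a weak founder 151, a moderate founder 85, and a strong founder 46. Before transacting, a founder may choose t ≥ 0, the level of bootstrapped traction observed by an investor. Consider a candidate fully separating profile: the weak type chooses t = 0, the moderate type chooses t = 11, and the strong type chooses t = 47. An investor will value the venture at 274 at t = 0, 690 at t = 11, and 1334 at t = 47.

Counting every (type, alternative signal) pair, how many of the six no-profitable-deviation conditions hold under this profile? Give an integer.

3

Weak (own payoff 274): to t=11 gives 690 − 151×11 = -971 → no gain ✓; to t=47 gives 1334 − 151×47 = -5763 → no gain ✓.
Strong (own payoff 1334 − 46×47 = -828): to t=0 gives 274 → profitable ✗; to t=11 gives 690 − 46×11 = 184 → profitable ✗.
Moderate (own payoff 690 − 85×11 = -245): to t=0 gives 274 → profitable ✗; to t=47 gives 1334 − 85×47 = -2661 → no gain ✓.
3 of the 6 constraints hold; not an equilibrium.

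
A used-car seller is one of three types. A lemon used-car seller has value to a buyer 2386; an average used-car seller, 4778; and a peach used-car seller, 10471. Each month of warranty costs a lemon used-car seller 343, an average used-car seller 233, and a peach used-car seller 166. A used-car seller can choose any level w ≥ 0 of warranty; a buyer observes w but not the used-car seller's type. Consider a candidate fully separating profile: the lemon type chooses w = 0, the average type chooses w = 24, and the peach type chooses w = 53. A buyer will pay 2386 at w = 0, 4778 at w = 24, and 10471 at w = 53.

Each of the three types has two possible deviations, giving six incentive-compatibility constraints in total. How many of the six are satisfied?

Average (own payoff 4778 − 233×24 = -814): to w=0 gives 2386 → profitable ✗; to w=53 gives 10471 − 233×53 = -1878 → no gain ✓.
Lemon (own payoff 2386): to w=24 gives 4778 − 343×24 = -3454 → no gain ✓; to w=53 gives 10471 − 343×53 = -7708 → no gain ✓.
Peach (own payoff 10471 − 166×53 = 1673): to w=0 gives 2386 → profitable ✗; to w=24 gives 4778 − 166×24 = 794 → no gain ✓.
4 of the 6 constraints hold; not an equilibrium.

4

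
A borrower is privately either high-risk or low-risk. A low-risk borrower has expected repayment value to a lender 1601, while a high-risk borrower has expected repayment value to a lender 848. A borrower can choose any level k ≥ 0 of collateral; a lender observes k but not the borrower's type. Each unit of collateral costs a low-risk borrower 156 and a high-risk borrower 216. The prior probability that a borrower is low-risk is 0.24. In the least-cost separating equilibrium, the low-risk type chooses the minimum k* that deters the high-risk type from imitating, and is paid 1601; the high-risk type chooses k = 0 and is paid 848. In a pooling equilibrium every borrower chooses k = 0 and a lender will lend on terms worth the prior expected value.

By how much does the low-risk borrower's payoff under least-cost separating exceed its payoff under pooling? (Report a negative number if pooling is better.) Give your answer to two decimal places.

Least-cost separating signal: k* solves 848 = 1601 − 216·k*, so k* = (1601 − 848)/216 ≈ 3.4861.
Low-risk type's separating payoff: 1601 − 156 × k* = 1601 − 156 × (1601 − 848)/216 = 1601 − 117468/216 ≈ 1057.1667.
Pooling payoff: 0.24 × 1601 + 0.76 × 848 = 1028.72.
Difference: 1057.1667 − 1028.72 = 28.4467, i.e. 28.45 to two decimal places.
The low-risk type prefers to separate.

28.45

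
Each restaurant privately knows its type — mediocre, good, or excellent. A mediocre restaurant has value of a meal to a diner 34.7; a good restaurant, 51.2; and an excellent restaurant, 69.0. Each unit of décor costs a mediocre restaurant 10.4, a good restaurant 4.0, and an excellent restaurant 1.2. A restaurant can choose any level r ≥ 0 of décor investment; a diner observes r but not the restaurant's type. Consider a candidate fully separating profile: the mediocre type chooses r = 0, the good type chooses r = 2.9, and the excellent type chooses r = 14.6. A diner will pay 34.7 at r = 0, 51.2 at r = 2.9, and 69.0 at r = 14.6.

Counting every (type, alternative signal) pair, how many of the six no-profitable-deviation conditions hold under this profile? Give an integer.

Excellent (own payoff 69.0 − 1.2×14.6 = 51.48): to r=0 gives 34.7 → no gain ✓; to r=2.9 gives 51.2 − 1.2×2.9 = 47.72 → no gain ✓.
Good (own payoff 51.2 − 4.0×2.9 = 39.6): to r=0 gives 34.7 → no gain ✓; to r=14.6 gives 69.0 − 4.0×14.6 = 10.6 → no gain ✓.
Mediocre (own payoff 34.7): to r=2.9 gives 51.2 − 10.4×2.9 = 21.04 → no gain ✓; to r=14.6 gives 69.0 − 10.4×14.6 = -82.84 → no gain ✓.
6 of the 6 constraints hold; this profile is a separating equilibrium.

6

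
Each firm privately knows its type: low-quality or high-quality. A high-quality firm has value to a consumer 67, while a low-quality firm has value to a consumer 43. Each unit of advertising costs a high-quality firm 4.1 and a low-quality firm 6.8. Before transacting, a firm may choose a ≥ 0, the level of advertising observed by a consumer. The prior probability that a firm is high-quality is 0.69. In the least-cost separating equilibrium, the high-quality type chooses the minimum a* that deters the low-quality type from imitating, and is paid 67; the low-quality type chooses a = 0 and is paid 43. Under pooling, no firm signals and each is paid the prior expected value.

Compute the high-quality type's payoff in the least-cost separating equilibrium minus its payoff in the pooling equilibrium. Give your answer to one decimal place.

Least-cost separating signal: a* solves 43 = 67 − 6.8·a*, so a* = (67 − 43)/6.8 ≈ 3.5294.
High-quality type's separating payoff: 67 − 4.1 × a* = 67 − 4.1 × (67 − 43)/6.8 = 67 − 98.4/6.8 ≈ 52.529.
Pooling payoff: 0.69 × 67 + 0.31 × 43 = 59.56.
Difference: 52.529 − 59.56 = -7.031, i.e. -7.0 to one decimal place.
The high-quality type would prefer the pooling outcome.

-7.0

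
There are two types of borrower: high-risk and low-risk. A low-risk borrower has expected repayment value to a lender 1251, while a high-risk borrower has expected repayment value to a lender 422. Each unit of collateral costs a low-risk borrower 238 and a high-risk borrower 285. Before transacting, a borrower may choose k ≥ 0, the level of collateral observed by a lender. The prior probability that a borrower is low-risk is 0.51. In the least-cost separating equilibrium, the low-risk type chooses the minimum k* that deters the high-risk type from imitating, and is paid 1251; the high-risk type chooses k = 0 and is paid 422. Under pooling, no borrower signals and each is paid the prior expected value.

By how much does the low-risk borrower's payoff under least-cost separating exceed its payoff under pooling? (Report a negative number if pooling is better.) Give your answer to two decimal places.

Least-cost separating signal: k* solves 422 = 1251 − 285·k*, so k* = (1251 − 422)/285 ≈ 2.9088.
Low-risk type's separating payoff: 1251 − 238 × k* = 1251 − 238 × (1251 − 422)/285 = 1251 − 197302/285 ≈ 558.7123.
Pooling payoff: 0.51 × 1251 + 0.49 × 422 = 844.79.
Difference: 558.7123 − 844.79 = -286.0777, i.e. -286.08 to two decimal places.
The low-risk type would prefer the pooling outcome.

-286.08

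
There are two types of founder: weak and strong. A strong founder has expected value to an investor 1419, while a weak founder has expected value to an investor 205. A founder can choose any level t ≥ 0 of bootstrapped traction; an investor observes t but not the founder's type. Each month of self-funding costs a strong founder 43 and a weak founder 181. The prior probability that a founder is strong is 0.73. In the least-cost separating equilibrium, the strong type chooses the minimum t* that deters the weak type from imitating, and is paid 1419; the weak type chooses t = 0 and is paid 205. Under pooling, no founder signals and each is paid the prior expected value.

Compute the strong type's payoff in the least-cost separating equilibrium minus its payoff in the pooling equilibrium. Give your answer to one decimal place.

39.4

Least-cost separating signal: t* solves 205 = 1419 − 181·t*, so t* = (1419 − 205)/181 ≈ 6.7072.
Strong type's separating payoff: 1419 − 43 × t* = 1419 − 43 × (1419 − 205)/181 = 1419 − 52202/181 ≈ 1130.591.
Pooling payoff: 0.73 × 1419 + 0.27 × 205 = 1091.22.
Difference: 1130.591 − 1091.22 = 39.371, i.e. 39.4 to one decimal place.
The strong type prefers to separate.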